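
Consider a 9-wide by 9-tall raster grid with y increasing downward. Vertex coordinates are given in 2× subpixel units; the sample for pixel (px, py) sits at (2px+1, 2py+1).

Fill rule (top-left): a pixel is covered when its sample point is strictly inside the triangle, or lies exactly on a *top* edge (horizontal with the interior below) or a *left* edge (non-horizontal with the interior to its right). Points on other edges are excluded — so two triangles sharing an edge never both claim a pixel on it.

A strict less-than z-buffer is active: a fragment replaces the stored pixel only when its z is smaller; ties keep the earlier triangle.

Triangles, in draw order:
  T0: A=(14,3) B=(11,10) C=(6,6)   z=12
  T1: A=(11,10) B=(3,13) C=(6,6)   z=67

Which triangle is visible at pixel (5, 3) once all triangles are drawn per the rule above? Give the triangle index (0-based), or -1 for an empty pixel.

T0:
  2·area = 47
  edge (14, 3)→(11, 10): d=(-3,7) right/bottom  bias=-1
  edge (11, 10)→(6, 6): d=(-5,-4) top-left  bias=+0
  edge (6, 6)→(14, 3): d=(8,-3) top-left  bias=+0
    (4,2)@(9, 5): e=[29,17,1] → #
    (5,2)@(11, 5): e=[15,25,7] → #
    (6,2)@(13, 5): e=[1,33,13] → #
    (7,2)@(15, 5): e=[-13,41,19] → ·
    (4,3)@(9, 7): e=[23,7,17] → #
    (6,3)@(13, 7): e=[-5,23,29] → ·
    (4,4)@(9, 9): e=[17,-3,33] → ·
    (5,4)@(11, 9): e=[3,5,39] → #
    (6,4)@(13, 9): e=[-11,13,45] → ·
    (5,5)@(11, 11): e=[-3,-5,55] → ·
  covered (6 px):
    · · · · · · · · ·
    · · · · · · · · ·
    · · · · # # # · ·
    · · · · # # · · ·
    · · · · · # · · ·
    · · · · · · · · ·
    · · · · · · · · ·
    · · · · · · · · ·
    · · · · · · · · ·
T1:
  2·area = 47
  edge (11, 10)→(3, 13): d=(-8,3) right/bottom  bias=-1
  edge (3, 13)→(6, 6): d=(3,-7) top-left  bias=+0
  edge (6, 6)→(11, 10): d=(5,4) right/bottom  bias=-1
    (3,3)@(7, 7): e=[36,10,1] → #
    (4,3)@(9, 7): e=[30,24,-7] → ·
    (2,4)@(5, 9): e=[26,2,19] → #
    (4,4)@(9, 9): e=[14,30,3] → #
    (5,4)@(11, 9): e=[8,44,-5] → ·
    (2,5)@(5, 11): e=[10,8,29] → #
    (4,5)@(9, 11): e=[-2,36,13] → ·
    (1,6)@(3, 13): e=[0,0,47] → ·  [on edge]
    (2,6)@(5, 13): e=[-6,14,39] → ·
    (3,6)@(7, 13): e=[-12,28,31] → ·
  covered (6 px):
    · · · · · · · · ·
    · · · · · · · · ·
    · · · · · · · · ·
    · · · # · · · · ·
    · · # # # · · · ·
    · · # # · · · · ·
    · · · · · · · · ·
    · · · · · · · · ·
    · · · · · · · · ·

Z-buffer (winner per pixel, '.' = empty):
  . . . . . . . . .
  . . . . . . . . .
  . . . . 0 0 0 . .
  . . . 1 0 0 . . .
  . . 1 1 1 0 . . .
  . . 1 1 . . . . .
  . . . . . . . . .
  . . . . . . . . .
  . . . . . . . . .

Result: 0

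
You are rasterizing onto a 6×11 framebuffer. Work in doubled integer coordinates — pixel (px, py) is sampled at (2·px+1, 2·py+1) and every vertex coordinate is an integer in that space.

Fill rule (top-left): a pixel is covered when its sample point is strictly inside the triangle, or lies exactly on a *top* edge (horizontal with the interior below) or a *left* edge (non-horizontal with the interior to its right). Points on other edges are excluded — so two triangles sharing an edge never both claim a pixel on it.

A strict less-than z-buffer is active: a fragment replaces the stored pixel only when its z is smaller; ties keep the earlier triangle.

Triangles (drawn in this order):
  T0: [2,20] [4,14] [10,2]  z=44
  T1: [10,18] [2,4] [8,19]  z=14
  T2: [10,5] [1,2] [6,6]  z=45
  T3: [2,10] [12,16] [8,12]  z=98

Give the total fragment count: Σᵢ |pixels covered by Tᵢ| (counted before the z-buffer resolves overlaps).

T0:
  2·area = 12
  edge (2, 20)→(4, 14): d=(2,-6) top-left  bias=+0
  edge (4, 14)→(10, 2): d=(6,-12) top-left  bias=+0
  edge (10, 2)→(2, 20): d=(-8,18) right/bottom  bias=-1
    (3,2)@(7, 5): e=[0,-18,30] → ·  [on edge]
    (2,5)@(5, 11): e=[0,-6,18] → ·  [on edge]
    (2,6)@(5, 13): e=[4,6,2] → █
    (3,6)@(7, 13): e=[16,30,-34] → ·
    (2,7)@(5, 15): e=[8,18,-14] → ·
    (1,8)@(3, 17): e=[0,6,6] → █  [on edge]
    (2,8)@(5, 17): e=[12,30,-30] → ·
    (1,9)@(3, 19): e=[4,18,-10] → ·
  covered (2 px):
    · · · · · ·
    · · · · · ·
    · · · · · ·
    · · · · · ·
    · · · · · ·
    · · · · · ·
    · · █ · · ·
    · · · · · ·
    · █ · · · ·
    · · · · · ·
    · · · · · ·
T1:
  2·area = 36  (B↔C swapped to make it positive)
  edge (10, 18)→(8, 19): d=(-2,1) right/bottom  bias=-1
  edge (8, 19)→(2, 4): d=(-6,-15) top-left  bias=+0
  edge (2, 4)→(10, 18): d=(8,14) right/bottom  bias=-1
    (2,5)@(5, 11): e=[19,3,14] → █
    (3,5)@(7, 11): e=[17,33,-14] → ·
    (2,6)@(5, 13): e=[15,-9,30] → ·
    (3,6)@(7, 13): e=[13,21,2] → █
    (4,6)@(9, 13): e=[11,51,-26] → ·
    (3,7)@(7, 15): e=[9,9,18] → █
    (4,7)@(9, 15): e=[7,39,-10] → ·
    (3,8)@(7, 17): e=[5,-3,34] → ·
    (4,8)@(9, 17): e=[3,27,6] → █
    (5,8)@(11, 17): e=[1,57,-22] → ·
    (4,9)@(9, 19): e=[-1,15,22] → ·
  covered (4 px):
    · · · · · ·
    · · · · · ·
    · · · · · ·
    · · · · · ·
    · · · · · ·
    · · █ · · ·
    · · · █ · ·
    · · · █ · ·
    · · · · █ ·
    · · · · · ·
    · · · · · ·
T2:
  2·area = 21  (B↔C swapped to make it positive)
  edge (10, 5)→(6, 6): d=(-4,1) right/bottom  bias=-1
  edge (6, 6)→(1, 2): d=(-5,-4) top-left  bias=+0
  edge (1, 2)→(10, 5): d=(9,3) right/bottom  bias=-1
    (1,1)@(3, 3): e=[15,3,3] → █
    (2,1)@(5, 3): e=[13,11,-3] → ·
    (1,2)@(3, 5): e=[7,-7,21] → ·
    (2,2)@(5, 5): e=[5,1,15] → █
    (3,2)@(7, 5): e=[3,9,9] → █
    (4,2)@(9, 5): e=[1,17,3] → █
    (5,2)@(11, 5): e=[-1,25,-3] → ·
    (2,3)@(5, 7): e=[-3,-9,33] → ·
    (3,3)@(7, 7): e=[-5,-1,27] → ·
    (4,3)@(9, 7): e=[-7,7,21] → ·
  covered (4 px):
    · · · · · ·
    · █ · · · ·
    · · █ █ █ ·
    · · · · · ·
    · · · · · ·
    · · · · · ·
    · · · · · ·
    · · · · · ·
    · · · · · ·
    · · · · · ·
    · · · · · ·
T3:
  2·area = 16  (B↔C swapped to make it positive)
  edge (2, 10)→(8, 12): d=(6,2) right/bottom  bias=-1
  edge (8, 12)→(12, 16): d=(4,4) right/bottom  bias=-1
  edge (12, 16)→(2, 10): d=(-10,-6) top-left  bias=+0
    (0,2)@(1, 5): e=[-28,0,44] → ·  [on edge]
    (1,3)@(3, 7): e=[-20,0,36] → ·  [on edge]
    (2,4)@(5, 9): e=[-12,0,28] → ·  [on edge]
    (2,5)@(5, 11): e=[0,8,8] → ·  [on edge]
    (3,5)@(7, 11): e=[-4,0,20] → ·  [on edge]
    (3,6)@(7, 13): e=[8,8,0] → █  [on edge]
    (4,6)@(9, 13): e=[4,0,12] → ·  [on edge]
    (5,6)@(11, 13): e=[0,-8,24] → ·  [on edge]
    (3,7)@(7, 15): e=[20,16,-20] → ·
    (5,7)@(11, 15): e=[12,0,4] → ·  [on edge]
  covered (1 px):
    · · · · · ·
    · · · · · ·
    · · · · · ·
    · · · · · ·
    · · · · · ·
    · · · · · ·
    · · · █ · ·
    · · · · · ·
    · · · · · ·
    · · · · · ·
    · · · · · ·

Final: 11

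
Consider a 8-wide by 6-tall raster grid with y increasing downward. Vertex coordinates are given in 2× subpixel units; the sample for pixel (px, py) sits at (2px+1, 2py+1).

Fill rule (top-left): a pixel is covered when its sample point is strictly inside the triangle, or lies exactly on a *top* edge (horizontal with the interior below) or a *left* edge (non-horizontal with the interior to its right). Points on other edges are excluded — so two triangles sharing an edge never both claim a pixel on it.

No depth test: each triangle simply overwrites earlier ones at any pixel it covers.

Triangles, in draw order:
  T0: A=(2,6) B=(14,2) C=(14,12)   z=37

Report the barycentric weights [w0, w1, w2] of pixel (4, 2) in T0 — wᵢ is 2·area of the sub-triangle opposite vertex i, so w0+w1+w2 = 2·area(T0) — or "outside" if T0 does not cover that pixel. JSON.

T0:
  2·area = 120
  edge (2, 6)→(14, 2): d=(12,-4) top-left  bias=+0
  edge (14, 2)→(14, 12): d=(0,10) right/bottom  bias=-1
  edge (14, 12)→(2, 6): d=(-12,-6) top-left  bias=+0
    (5,1)@(11, 3): e=[0,30,90] → █  [on edge]
    (6,1)@(13, 3): e=[8,10,102] → █
    (7,1)@(15, 3): e=[16,-10,114] → ·
    (2,2)@(5, 5): e=[0,90,30] → █  [on edge]
    (3,2)@(7, 5): e=[8,70,42] → █
    (4,2)@(9, 5): e=[16,50,54] → █
    (7,2)@(15, 5): e=[40,-10,90] → ·
    (2,3)@(5, 7): e=[24,90,6] → █
    (7,3)@(15, 7): e=[64,-10,66] → ·
    (2,4)@(5, 9): e=[48,90,-18] → ·
    (3,4)@(7, 9): e=[56,70,-6] → ·
    (4,4)@(9, 9): e=[64,50,6] → █
  covered (16 px):
    · · · · · · · ·
    · · · · · █ █ ·
    · · █ █ █ █ █ ·
    · · █ █ █ █ █ ·
    · · · · █ █ █ ·
    · · · · · · █ ·

Answer: [50,54,16]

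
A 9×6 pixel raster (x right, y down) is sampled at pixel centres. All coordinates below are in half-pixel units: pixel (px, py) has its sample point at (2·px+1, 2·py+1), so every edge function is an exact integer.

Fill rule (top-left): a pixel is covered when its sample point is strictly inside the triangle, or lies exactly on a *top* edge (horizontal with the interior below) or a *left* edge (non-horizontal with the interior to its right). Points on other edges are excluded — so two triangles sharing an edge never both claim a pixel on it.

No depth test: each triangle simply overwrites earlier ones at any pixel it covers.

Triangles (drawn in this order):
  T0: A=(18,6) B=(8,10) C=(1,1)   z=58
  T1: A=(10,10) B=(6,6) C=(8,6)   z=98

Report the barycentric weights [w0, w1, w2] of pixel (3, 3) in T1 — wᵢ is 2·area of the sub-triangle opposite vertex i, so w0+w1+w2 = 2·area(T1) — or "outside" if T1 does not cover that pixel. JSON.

T0:
  2·area = 118
  edge (18, 6)→(8, 10): d=(-10,4) right/bottom  bias=-1
  edge (8, 10)→(1, 1): d=(-7,-9) top-left  bias=+0
  edge (1, 1)→(18, 6): d=(17,5) right/bottom  bias=-1
    (0,0)@(1, 1): e=[118,0,0] → ·  [on edge]
    (1,1)@(3, 3): e=[90,4,24] → █
    (2,1)@(5, 3): e=[82,22,14] → █
    (3,1)@(7, 3): e=[74,40,4] → █
    (4,1)@(9, 3): e=[66,58,-6] → ·
    (1,2)@(3, 5): e=[70,-10,58] → ·
    (2,2)@(5, 5): e=[62,8,48] → █
    (4,2)@(9, 5): e=[46,44,28] → █
    (5,2)@(11, 5): e=[38,62,18] → █
    (6,2)@(13, 5): e=[30,80,8] → █
    (7,2)@(15, 5): e=[22,98,-2] → ·
    (2,3)@(5, 7): e=[42,-6,82] → ·
  covered (14 px):
    · · · · · · · · ·
    · █ █ █ · · · · ·
    · · █ █ █ █ █ · ·
    · · · █ █ █ █ █ ·
    · · · · █ · · · ·
    · · · · · · · · ·
T1:
  2·area = 8
  edge (10, 10)→(6, 6): d=(-4,-4) top-left  bias=+0
  edge (6, 6)→(8, 6): d=(2,0) top-left  bias=+0
  edge (8, 6)→(10, 10): d=(2,4) right/bottom  bias=-1
    (0,0)@(1, 1): e=[0,-10,18] → ·  [on edge]
    (1,1)@(3, 3): e=[0,-6,14] → ·  [on edge]
    (2,2)@(5, 5): e=[0,-2,10] → ·  [on edge]
    (3,3)@(7, 7): e=[0,2,6] → █  [on edge]
    (4,3)@(9, 7): e=[8,2,-2] → ·
    (3,4)@(7, 9): e=[-8,6,10] → ·
    (4,4)@(9, 9): e=[0,6,2] → █  [on edge]
    (5,4)@(11, 9): e=[8,6,-6] → ·
    (4,5)@(9, 11): e=[-8,10,6] → ·
    (5,5)@(11, 11): e=[0,10,-2] → ·  [on edge]
  covered (2 px):
    · · · · · · · · ·
    · · · · · · · · ·
    · · · · · · · · ·
    · · · █ · · · · ·
    · · · · █ · · · ·
    · · · · · · · · ·

Answer: [2,6,0]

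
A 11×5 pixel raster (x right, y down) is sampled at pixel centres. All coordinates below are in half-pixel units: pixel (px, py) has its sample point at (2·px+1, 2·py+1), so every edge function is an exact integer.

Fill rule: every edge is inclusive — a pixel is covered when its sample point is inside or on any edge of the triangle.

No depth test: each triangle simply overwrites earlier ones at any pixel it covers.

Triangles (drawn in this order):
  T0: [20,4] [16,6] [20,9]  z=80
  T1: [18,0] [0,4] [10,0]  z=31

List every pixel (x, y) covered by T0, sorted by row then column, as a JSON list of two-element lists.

T0:
  2·area = 20  (B↔C swapped to make it positive)
  edge (20, 4)→(20, 9): d=(0,5) inclusive
  edge (20, 9)→(16, 6): d=(-4,-3) inclusive
  edge (16, 6)→(20, 4): d=(4,-2) inclusive
    (9,2)@(19, 5): e=[5,13,2] → █
    (10,2)@(21, 5): e=[-5,19,6] → ·
    (9,3)@(19, 7): e=[5,5,10] → █
    (10,3)@(21, 7): e=[-5,11,14] → ·
    (9,4)@(19, 9): e=[5,-3,18] → ·
  covered (2 px):
    · · · · · · · · · · ·
    · · · · · · · · · · ·
    · · · · · · · · · █ ·
    · · · · · · · · · █ ·
    · · · · · · · · · · ·
T1:
  2·area = 32
  edge (18, 0)→(0, 4): d=(-18,4) inclusive
  edge (0, 4)→(10, 0): d=(10,-4) inclusive
  edge (10, 0)→(18, 0): d=(8,0) inclusive
    (4,0)@(9, 1): e=[18,6,8] → █
    (5,0)@(11, 1): e=[10,14,8] → █
    (6,0)@(13, 1): e=[2,22,8] → █
    (7,0)@(15, 1): e=[-6,30,8] → ·
    (1,1)@(3, 3): e=[6,2,24] → █
    (2,1)@(5, 3): e=[-2,10,24] → ·
    (4,1)@(9, 3): e=[-18,26,24] → ·
    (5,1)@(11, 3): e=[-26,34,24] → ·
    (6,1)@(13, 3): e=[-34,42,24] → ·
    (1,2)@(3, 5): e=[-30,22,40] → ·
  covered (4 px):
    · · · · █ █ █ · · · ·
    · █ · · · · · · · · ·
    · · · · · · · · · · ·
    · · · · · · · · · · ·
    · · · · · · · · · · ·

Answer: [[9,2],[9,3]]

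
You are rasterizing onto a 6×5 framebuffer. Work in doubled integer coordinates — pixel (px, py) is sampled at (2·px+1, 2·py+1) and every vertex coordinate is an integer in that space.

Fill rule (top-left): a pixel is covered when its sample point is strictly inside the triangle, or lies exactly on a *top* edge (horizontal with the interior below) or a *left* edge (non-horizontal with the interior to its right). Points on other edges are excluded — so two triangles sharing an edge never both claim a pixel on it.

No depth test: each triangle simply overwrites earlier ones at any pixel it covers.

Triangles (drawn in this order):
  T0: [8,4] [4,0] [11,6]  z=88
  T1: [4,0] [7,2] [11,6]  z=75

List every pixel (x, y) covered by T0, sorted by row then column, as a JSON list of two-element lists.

T0:
  2·area = 4
  edge (8, 4)→(4, 0): d=(-4,-4) top-left  bias=+0
  edge (4, 0)→(11, 6): d=(7,6) right/bottom  bias=-1
  edge (11, 6)→(8, 4): d=(-3,-2) top-left  bias=+0
    (2,0)@(5, 1): e=[0,1,3] → X  [on edge]
    (3,0)@(7, 1): e=[8,-11,7] → .
    (2,1)@(5, 3): e=[-8,15,-3] → .
    (3,1)@(7, 3): e=[0,3,1] → X  [on edge]
    (4,1)@(9, 3): e=[8,-9,5] → .
    (3,2)@(7, 5): e=[-8,17,-5] → .
    (4,2)@(9, 5): e=[0,5,-1] → .  [on edge]
    (5,3)@(11, 7): e=[0,7,-3] → .  [on edge]
  covered (2 px):
    . . X . . .
    . . . X . .
    . . . . . .
    . . . . . .
    . . . . . .
T1:
  2·area = 4
  edge (4, 0)→(7, 2): d=(3,2) right/bottom  bias=-1
  edge (7, 2)→(11, 6): d=(4,4) right/bottom  bias=-1
  edge (11, 6)→(4, 0): d=(-7,-6) top-left  bias=+0
  covered (0 px):
    . . . . . .
    . . . . . .
    . . . . . .
    . . . . . .
    . . . . . .

Answer: [[2,0],[3,1]]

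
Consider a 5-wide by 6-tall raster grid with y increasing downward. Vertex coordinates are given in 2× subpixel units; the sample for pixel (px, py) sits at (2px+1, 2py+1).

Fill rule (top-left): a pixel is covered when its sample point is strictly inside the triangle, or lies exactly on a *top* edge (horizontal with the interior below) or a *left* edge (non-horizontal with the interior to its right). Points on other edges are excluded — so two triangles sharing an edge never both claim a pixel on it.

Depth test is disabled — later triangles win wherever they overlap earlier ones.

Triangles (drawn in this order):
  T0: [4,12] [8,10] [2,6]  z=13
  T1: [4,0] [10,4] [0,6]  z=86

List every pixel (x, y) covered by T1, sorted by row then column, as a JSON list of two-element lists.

T0:
  2·area = 28  (B↔C swapped to make it positive)
  edge (4, 12)→(2, 6): d=(-2,-6) top-left  bias=+0
  edge (2, 6)→(8, 10): d=(6,4) right/bottom  bias=-1
  edge (8, 10)→(4, 12): d=(-4,2) right/bottom  bias=-1
    (0,1)@(1, 3): e=[0,-14,42] → ·  [on edge]
    (1,3)@(3, 7): e=[4,2,22] → █
    (2,3)@(5, 7): e=[16,-6,18] → ·
    (1,4)@(3, 9): e=[0,14,14] → █  [on edge]
    (2,4)@(5, 9): e=[12,6,10] → █
    (3,4)@(7, 9): e=[24,-2,6] → ·
    (1,5)@(3, 11): e=[-4,26,6] → ·
    (2,5)@(5, 11): e=[8,18,2] → █
    (3,5)@(7, 11): e=[20,10,-2] → ·
  covered (4 px):
    · · · · ·
    · · · · ·
    · · · · ·
    · █ · · ·
    · █ █ · ·
    · · █ · ·
T1:
  2·area = 52
  edge (4, 0)→(10, 4): d=(6,4) right/bottom  bias=-1
  edge (10, 4)→(0, 6): d=(-10,2) right/bottom  bias=-1
  edge (0, 6)→(4, 0): d=(4,-6) top-left  bias=+0
    (2,0)@(5, 1): e=[2,40,10] → █
    (3,0)@(7, 1): e=[-6,36,22] → ·
    (1,1)@(3, 3): e=[22,24,6] → █
    (3,1)@(7, 3): e=[6,16,30] → █
    (4,1)@(9, 3): e=[-2,12,42] → ·
    (0,2)@(1, 5): e=[42,8,2] → █
    (2,2)@(5, 5): e=[26,0,26] → ·  [on edge]
    (3,2)@(7, 5): e=[18,-4,38] → ·
    (0,3)@(1, 7): e=[54,-12,10] → ·
    (1,3)@(3, 7): e=[46,-16,22] → ·
  covered (6 px):
    · · █ · ·
    · █ █ █ ·
    █ █ · · ·
    · · · · ·
    · · · · ·
    · · · · ·

Final: [[2,0],[1,1],[2,1],[3,1],[0,2],[1,2]]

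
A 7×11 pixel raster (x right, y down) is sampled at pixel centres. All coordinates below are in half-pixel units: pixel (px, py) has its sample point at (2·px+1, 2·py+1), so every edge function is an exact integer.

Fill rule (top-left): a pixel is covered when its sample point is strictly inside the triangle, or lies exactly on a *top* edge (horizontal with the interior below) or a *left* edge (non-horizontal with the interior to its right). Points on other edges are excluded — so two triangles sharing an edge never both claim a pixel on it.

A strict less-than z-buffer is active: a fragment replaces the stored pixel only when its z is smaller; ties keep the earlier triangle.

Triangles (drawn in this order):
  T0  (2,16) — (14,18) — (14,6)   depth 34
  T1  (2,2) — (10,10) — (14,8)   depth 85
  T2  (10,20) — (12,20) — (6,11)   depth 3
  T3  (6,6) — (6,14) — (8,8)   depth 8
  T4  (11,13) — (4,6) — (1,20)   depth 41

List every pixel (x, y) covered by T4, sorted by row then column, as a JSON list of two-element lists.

T0:
  2·area = 144  (B↔C swapped to make it positive)
  edge (2, 16)→(14, 6): d=(12,-10) top-left  bias=+0
  edge (14, 6)→(14, 18): d=(0,12) right/bottom  bias=-1
  edge (14, 18)→(2, 16): d=(-12,-2) top-left  bias=+0
    (6,3)@(13, 7): e=[2,12,130] → #
    (5,4)@(11, 9): e=[6,36,102] → #
    (4,5)@(9, 11): e=[10,60,74] → #
    (3,6)@(7, 13): e=[14,84,46] → #
    (2,7)@(5, 15): e=[18,108,18] → #
    (2,8)@(5, 17): e=[42,108,-6] → ·
    (3,8)@(7, 17): e=[62,84,-2] → ·
    (4,8)@(9, 17): e=[82,60,2] → #
    (4,9)@(9, 19): e=[106,60,-22] → ·
    (5,9)@(11, 19): e=[126,36,-18] → ·
    (6,9)@(13, 19): e=[146,12,-14] → ·
  covered (18 px):
    · · · · · · ·
    · · · · · · ·
    · · · · · · ·
    · · · · · · #
    · · · · · # #
    · · · · # # #
    · · · # # # #
    · · # # # # #
    · · · · # # #
    · · · · · · ·
    · · · · · · ·
T1:
  2·area = 48  (B↔C swapped to make it positive)
  edge (2, 2)→(14, 8): d=(12,6) right/bottom  bias=-1
  edge (14, 8)→(10, 10): d=(-4,2) right/bottom  bias=-1
  edge (10, 10)→(2, 2): d=(-8,-8) top-left  bias=+0
    (0,0)@(1, 1): e=[-6,54,0] → ·  [on edge]
    (1,1)@(3, 3): e=[6,42,0] → #  [on edge]
    (2,1)@(5, 3): e=[-6,38,16] → ·
    (1,2)@(3, 5): e=[30,34,-16] → ·
    (2,2)@(5, 5): e=[18,30,0] → #  [on edge]
    (3,2)@(7, 5): e=[6,26,16] → #
    (4,2)@(9, 5): e=[-6,22,32] → ·
    (2,3)@(5, 7): e=[42,22,-16] → ·
    (3,3)@(7, 7): e=[30,18,0] → #  [on edge]
    (4,3)@(9, 7): e=[18,14,16] → #
    (5,3)@(11, 7): e=[6,10,32] → #
    (6,3)@(13, 7): e=[-6,6,48] → ·
    (4,4)@(9, 9): e=[42,6,0] → #  [on edge]
    (5,5)@(11, 11): e=[54,-6,0] → ·  [on edge]
    (6,6)@(13, 13): e=[66,-18,0] → ·  [on edge]
  covered (8 px):
    · · · · · · ·
    · # · · · · ·
    · · # # · · ·
    · · · # # # ·
    · · · · # # ·
    · · · · · · ·
    · · · · · · ·
    · · · · · · ·
    · · · · · · ·
    · · · · · · ·
    · · · · · · ·
T2:
  2·area = 18  (B↔C swapped to make it positive)
  edge (10, 20)→(6, 11): d=(-4,-9) top-left  bias=+0
  edge (6, 11)→(12, 20): d=(6,9) right/bottom  bias=-1
  edge (12, 20)→(10, 20): d=(-2,0) right/bottom  bias=-1
    (3,6)@(7, 13): e=[1,3,14] → #
    (4,6)@(9, 13): e=[19,-15,14] → ·
    (3,7)@(7, 15): e=[-7,15,10] → ·
    (4,8)@(9, 17): e=[3,9,6] → #
    (5,8)@(11, 17): e=[21,-9,6] → ·
    (4,9)@(9, 19): e=[-5,21,2] → ·
    (5,9)@(11, 19): e=[13,3,2] → #
    (6,9)@(13, 19): e=[31,-15,2] → ·
    (5,10)@(11, 21): e=[5,15,-2] → ·
  covered (3 px):
    · · · · · · ·
    · · · · · · ·
    · · · · · · ·
    · · · · · · ·
    · · · · · · ·
    · · · · · · ·
    · · · # · · ·
    · · · · · · ·
    · · · · # · ·
    · · · · · # ·
    · · · · · · ·
T3:
  2·area = 16  (B↔C swapped to make it positive)
  edge (6, 6)→(8, 8): d=(2,2) right/bottom  bias=-1
  edge (8, 8)→(6, 14): d=(-2,6) right/bottom  bias=-1
  edge (6, 14)→(6, 6): d=(0,-8) top-left  bias=+0
    (0,0)@(1, 1): e=[0,56,-40] → ·  [on edge]
    (1,1)@(3, 3): e=[0,40,-24] → ·  [on edge]
    (2,2)@(5, 5): e=[0,24,-8] → ·  [on edge]
    (4,2)@(9, 5): e=[-8,0,24] → ·  [on edge]
    (3,3)@(7, 7): e=[0,8,8] → ·  [on edge]
    (3,4)@(7, 9): e=[4,4,8] → #
    (4,4)@(9, 9): e=[0,-8,24] → ·  [on edge]
    (3,5)@(7, 11): e=[8,0,8] → ·  [on edge]
    (5,5)@(11, 11): e=[0,-24,40] → ·  [on edge]
    (6,6)@(13, 13): e=[0,-40,56] → ·  [on edge]
    (2,8)@(5, 17): e=[24,0,-8] → ·  [on edge]
  covered (1 px):
    · · · · · · ·
    · · · · · · ·
    · · · · · · ·
    · · · · · · ·
    · · · # · · ·
    · · · · · · ·
    · · · · · · ·
    · · · · · · ·
    · · · · · · ·
    · · · · · · ·
    · · · · · · ·
T4:
  2·area = 119  (B↔C swapped to make it positive)
  edge (11, 13)→(1, 20): d=(-10,7) right/bottom  bias=-1
  edge (1, 20)→(4, 6): d=(3,-14) top-left  bias=+0
  edge (4, 6)→(11, 13): d=(7,7) right/bottom  bias=-1
    (0,1)@(1, 3): e=[170,-51,0] → ·  [on edge]
    (1,2)@(3, 5): e=[136,-17,0] → ·  [on edge]
    (2,3)@(5, 7): e=[102,17,0] → ·  [on edge]
    (2,4)@(5, 9): e=[82,23,14] → #
    (3,4)@(7, 9): e=[68,51,0] → ·  [on edge]
    (1,5)@(3, 11): e=[76,1,42] → #
    (3,5)@(7, 11): e=[48,57,14] → #
    (4,5)@(9, 11): e=[34,85,0] → ·  [on edge]
    (1,6)@(3, 13): e=[56,7,56] → #
    (4,6)@(9, 13): e=[14,91,14] → #
    (5,6)@(11, 13): e=[0,119,0] → ·  [on edge]
    (1,7)@(3, 15): e=[36,13,70] → #
    (6,7)@(13, 15): e=[-34,153,0] → ·  [on edge]
  covered (13 px):
    · · · · · · ·
    · · · · · · ·
    · · · · · · ·
    · · · · · · ·
    · · # · · · ·
    · # # # · · ·
    · # # # # · ·
    · # # # · · ·
    · # # · · · ·
    · · · · · · ·
    · · · · · · ·

Final: [[2,4],[1,5],[2,5],[3,5],[1,6],[2,6],[3,6],[4,6],[1,7],[2,7],[3,7],[1,8],[2,8]]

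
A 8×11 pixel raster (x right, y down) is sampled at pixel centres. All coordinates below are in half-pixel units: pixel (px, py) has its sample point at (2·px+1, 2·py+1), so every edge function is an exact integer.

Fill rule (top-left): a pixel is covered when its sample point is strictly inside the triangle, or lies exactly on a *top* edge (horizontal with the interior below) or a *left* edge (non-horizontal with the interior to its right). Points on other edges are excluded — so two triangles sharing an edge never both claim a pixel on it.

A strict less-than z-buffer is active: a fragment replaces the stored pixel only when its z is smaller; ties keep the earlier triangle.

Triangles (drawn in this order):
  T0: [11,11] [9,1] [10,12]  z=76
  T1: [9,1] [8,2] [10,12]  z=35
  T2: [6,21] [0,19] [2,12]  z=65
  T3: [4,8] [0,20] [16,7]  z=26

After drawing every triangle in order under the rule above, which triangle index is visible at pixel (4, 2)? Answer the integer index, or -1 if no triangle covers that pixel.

T0:
  2·area = 12  (B↔C swapped to make it positive)
  edge (11, 11)→(10, 12): d=(-1,1) right/bottom  bias=-1
  edge (10, 12)→(9, 1): d=(-1,-11) top-left  bias=+0
  edge (9, 1)→(11, 11): d=(2,10) right/bottom  bias=-1
    (4,0)@(9, 1): e=[12,0,0] → ·  [on edge]
    (7,3)@(15, 7): e=[0,60,-48] → ·  [on edge]
    (6,4)@(13, 9): e=[0,36,-24] → ·  [on edge]
    (5,5)@(11, 11): e=[0,12,0] → ·  [on edge]
    (4,6)@(9, 13): e=[0,-12,24] → ·  [on edge]
    (3,7)@(7, 15): e=[0,-36,48] → ·  [on edge]
    (2,8)@(5, 17): e=[0,-60,72] → ·  [on edge]
    (1,9)@(3, 19): e=[0,-84,96] → ·  [on edge]
    (0,10)@(1, 21): e=[0,-108,120] → ·  [on edge]
    (6,10)@(13, 21): e=[-12,24,0] → ·  [on edge]
  covered (0 px):
    · · · · · · · ·
    · · · · · · · ·
    · · · · · · · ·
    · · · · · · · ·
    · · · · · · · ·
    · · · · · · · ·
    · · · · · · · ·
    · · · · · · · ·
    · · · · · · · ·
    · · · · · · · ·
    · · · · · · · ·
T1:
  2·area = 12  (B↔C swapped to make it positive)
  edge (9, 1)→(10, 12): d=(1,11) right/bottom  bias=-1
  edge (10, 12)→(8, 2): d=(-2,-10) top-left  bias=+0
  edge (8, 2)→(9, 1): d=(1,-1) top-left  bias=+0
    (4,0)@(9, 1): e=[0,12,0] → ·  [on edge]
    (3,1)@(7, 3): e=[24,-12,0] → ·  [on edge]
    (4,1)@(9, 3): e=[2,8,2] → #
    (5,1)@(11, 3): e=[-20,28,4] → ·
    (2,2)@(5, 5): e=[48,-36,0] → ·  [on edge]
    (4,2)@(9, 5): e=[4,4,4] → #
    (5,2)@(11, 5): e=[-18,24,6] → ·
    (1,3)@(3, 7): e=[72,-60,0] → ·  [on edge]
    (4,3)@(9, 7): e=[6,0,6] → #  [on edge]
    (5,3)@(11, 7): e=[-16,20,8] → ·
    (0,4)@(1, 9): e=[96,-84,0] → ·  [on edge]
    (4,4)@(9, 9): e=[8,-4,8] → ·
    (5,8)@(11, 17): e=[-6,0,18] → ·  [on edge]
  covered (3 px):
    · · · · · · · ·
    · · · · # · · ·
    · · · · # · · ·
    · · · · # · · ·
    · · · · · · · ·
    · · · · · · · ·
    · · · · · · · ·
    · · · · · · · ·
    · · · · · · · ·
    · · · · · · · ·
    · · · · · · · ·
T2:
  2·area = 46
  edge (6, 21)→(0, 19): d=(-6,-2) top-left  bias=+0
  edge (0, 19)→(2, 12): d=(2,-7) top-left  bias=+0
  edge (2, 12)→(6, 21): d=(4,9) right/bottom  bias=-1
    (1,7)@(3, 15): e=[30,13,3] → #
    (2,7)@(5, 15): e=[34,27,-15] → ·
    (0,8)@(1, 17): e=[14,3,29] → #
    (2,8)@(5, 17): e=[22,31,-7] → ·
    (0,9)@(1, 19): e=[2,7,37] → #
    (2,9)@(5, 19): e=[10,35,1] → #
    (3,9)@(7, 19): e=[14,49,-17] → ·
    (0,10)@(1, 21): e=[-10,11,45] → ·
    (1,10)@(3, 21): e=[-6,25,27] → ·
    (2,10)@(5, 21): e=[-2,39,9] → ·
  covered (6 px):
    · · · · · · · ·
    · · · · · · · ·
    · · · · · · · ·
    · · · · · · · ·
    · · · · · · · ·
    · · · · · · · ·
    · · · · · · · ·
    · # · · · · · ·
    # # · · · · · ·
    # # # · · · · ·
    · · · · · · · ·
T3:
  2·area = 140  (B↔C swapped to make it positive)
  edge (4, 8)→(16, 7): d=(12,-1) top-left  bias=+0
  edge (16, 7)→(0, 20): d=(-16,13) right/bottom  bias=-1
  edge (0, 20)→(4, 8): d=(4,-12) top-left  bias=+0
    (2,2)@(5, 5): e=[-35,175,0] → ·  [on edge]
    (2,4)@(5, 9): e=[13,111,16] → #
    (3,4)@(7, 9): e=[15,85,40] → #
    (4,4)@(9, 9): e=[17,59,64] → #
    (5,4)@(11, 9): e=[19,33,88] → #
    (6,4)@(13, 9): e=[21,7,112] → #
    (7,4)@(15, 9): e=[23,-19,136] → ·
    (1,5)@(3, 11): e=[35,105,0] → #  [on edge]
    (6,5)@(13, 11): e=[45,-25,120] → ·
    (1,6)@(3, 13): e=[59,73,8] → #
    (4,6)@(9, 13): e=[65,-5,80] → ·
    (5,6)@(11, 13): e=[67,-31,104] → ·
    (0,8)@(1, 17): e=[105,35,0] → #  [on edge]
  covered (18 px):
    · · · · · · · ·
    · · · · · · · ·
    · · · · · · · ·
    · · · · · · · ·
    · · # # # # # ·
    · # # # # # · ·
    · # # # · · · ·
    · # # · · · · ·
    # # · · · · · ·
    # · · · · · · ·
    · · · · · · · ·

Z-buffer (winner per pixel, '.' = empty):
  . . . . . . . .
  . . . . 1 . . .
  . . . . 1 . . .
  . . . . 1 . . .
  . . 3 3 3 3 3 .
  . 3 3 3 3 3 . .
  . 3 3 3 . . . .
  . 3 3 . . . . .
  3 3 . . . . . .
  3 2 2 . . . . .
  . . . . . . . .

Result: 1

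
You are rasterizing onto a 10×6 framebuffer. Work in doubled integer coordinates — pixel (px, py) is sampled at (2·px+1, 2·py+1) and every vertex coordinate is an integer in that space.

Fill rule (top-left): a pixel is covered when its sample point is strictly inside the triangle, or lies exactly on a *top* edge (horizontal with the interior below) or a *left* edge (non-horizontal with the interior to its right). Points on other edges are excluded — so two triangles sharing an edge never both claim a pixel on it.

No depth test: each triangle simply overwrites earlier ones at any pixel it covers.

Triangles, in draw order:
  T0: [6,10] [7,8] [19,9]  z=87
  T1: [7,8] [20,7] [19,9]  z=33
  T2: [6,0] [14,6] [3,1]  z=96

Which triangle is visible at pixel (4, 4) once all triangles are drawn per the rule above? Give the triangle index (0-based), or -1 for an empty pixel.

T0:
  2·area = 25
  edge (6, 10)→(7, 8): d=(1,-2) top-left  bias=+0
  edge (7, 8)→(19, 9): d=(12,1) right/bottom  bias=-1
  edge (19, 9)→(6, 10): d=(-13,1) right/bottom  bias=-1
    (3,4)@(7, 9): e=[1,12,12] → █
    (4,4)@(9, 9): e=[5,10,10] → █
    (5,4)@(11, 9): e=[9,8,8] → █
    (6,4)@(13, 9): e=[13,6,6] → █
    (7,4)@(15, 9): e=[17,4,4] → █
    (8,4)@(17, 9): e=[21,2,2] → █
    (9,4)@(19, 9): e=[25,0,0] → ·  [on edge]
    (3,5)@(7, 11): e=[3,36,-14] → ·
    (4,5)@(9, 11): e=[7,34,-16] → ·
    (5,5)@(11, 11): e=[11,32,-18] → ·
    (6,5)@(13, 11): e=[15,30,-20] → ·
    (7,5)@(15, 11): e=[19,28,-22] → ·
  covered (6 px):
    · · · · · · · · · ·
    · · · · · · · · · ·
    · · · · · · · · · ·
    · · · · · · · · · ·
    · · · █ █ █ █ █ █ ·
    · · · · · · · · · ·
T1:
  2·area = 25
  edge (7, 8)→(20, 7): d=(13,-1) top-left  bias=+0
  edge (20, 7)→(19, 9): d=(-1,2) right/bottom  bias=-1
  edge (19, 9)→(7, 8): d=(-12,-1) top-left  bias=+0
    (9,4)@(19, 9): e=[25,0,0] → ·  [on edge]
  covered (0 px):
    · · · · · · · · · ·
    · · · · · · · · · ·
    · · · · · · · · · ·
    · · · · · · · · · ·
    · · · · · · · · · ·
    · · · · · · · · · ·
T2:
  2·area = 26
  edge (6, 0)→(14, 6): d=(8,6) right/bottom  bias=-1
  edge (14, 6)→(3, 1): d=(-11,-5) top-left  bias=+0
  edge (3, 1)→(6, 0): d=(3,-1) top-left  bias=+0
    (1,0)@(3, 1): e=[26,0,0] → █  [on edge]
    (2,0)@(5, 1): e=[14,10,2] → █
    (3,0)@(7, 1): e=[2,20,4] → █
    (4,0)@(9, 1): e=[-10,30,6] → ·
    (1,1)@(3, 3): e=[42,-22,6] → ·
    (2,1)@(5, 3): e=[30,-12,8] → ·
    (3,1)@(7, 3): e=[18,-2,10] → ·
    (4,1)@(9, 3): e=[6,8,12] → █
    (5,1)@(11, 3): e=[-6,18,14] → ·
    (4,2)@(9, 5): e=[22,-14,18] → ·
  covered (4 px):
    · █ █ █ · · · · · ·
    · · · · █ · · · · ·
    · · · · · · · · · ·
    · · · · · · · · · ·
    · · · · · · · · · ·
    · · · · · · · · · ·

Z-buffer (winner per pixel, '.' = empty):
  . 2 2 2 . . . . . .
  . . . . 2 . . . . .
  . . . . . . . . . .
  . . . . . . . . . .
  . . . 0 0 0 0 0 0 .
  . . . . . . . . . .

Result: 0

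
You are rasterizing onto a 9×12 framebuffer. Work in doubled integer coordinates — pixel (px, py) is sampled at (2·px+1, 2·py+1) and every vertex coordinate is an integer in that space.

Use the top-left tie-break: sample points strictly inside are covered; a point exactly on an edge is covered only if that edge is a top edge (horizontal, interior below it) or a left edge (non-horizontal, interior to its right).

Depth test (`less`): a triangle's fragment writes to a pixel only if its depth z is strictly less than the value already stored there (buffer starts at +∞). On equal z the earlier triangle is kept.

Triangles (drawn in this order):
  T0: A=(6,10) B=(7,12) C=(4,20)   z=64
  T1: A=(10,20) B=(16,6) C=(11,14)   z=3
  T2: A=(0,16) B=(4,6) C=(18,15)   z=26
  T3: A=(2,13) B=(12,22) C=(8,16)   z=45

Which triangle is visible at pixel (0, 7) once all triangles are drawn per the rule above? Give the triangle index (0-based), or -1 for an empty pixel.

T0:
  2·area = 14
  edge (6, 10)→(7, 12): d=(1,2) right/bottom  bias=-1
  edge (7, 12)→(4, 20): d=(-3,8) right/bottom  bias=-1
  edge (4, 20)→(6, 10): d=(2,-10) top-left  bias=+0
    (3,2)@(7, 5): e=[-7,21,0] → .  [on edge]
    (2,7)@(5, 15): e=[7,7,0] → X  [on edge]
    (3,7)@(7, 15): e=[3,-9,20] → .
    (2,8)@(5, 17): e=[9,1,4] → X
    (3,8)@(7, 17): e=[5,-15,24] → .
    (2,9)@(5, 19): e=[11,-5,8] → .
  covered (2 px):
    . . . . . . . . .
    . . . . . . . . .
    . . . . . . . . .
    . . . . . . . . .
    . . . . . . . . .
    . . . . . . . . .
    . . . . . . . . .
    . . X . . . . . .
    . . X . . . . . .
    . . . . . . . . .
    . . . . . . . . .
    . . . . . . . . .
T1:
  2·area = 22  (B↔C swapped to make it positive)
  edge (10, 20)→(11, 14): d=(1,-6) top-left  bias=+0
  edge (11, 14)→(16, 6): d=(5,-8) top-left  bias=+0
  edge (16, 6)→(10, 20): d=(-6,14) right/bottom  bias=-1
    (6,5)@(13, 11): e=[9,1,12] → X
    (7,5)@(15, 11): e=[21,17,-16] → .
    (6,6)@(13, 13): e=[11,11,0] → .  [on edge]
    (5,7)@(11, 15): e=[1,5,16] → X
    (6,7)@(13, 15): e=[13,21,-12] → .
    (5,8)@(11, 17): e=[3,15,4] → X
    (6,8)@(13, 17): e=[15,31,-24] → .
    (5,9)@(11, 19): e=[5,25,-8] → .
  covered (3 px):
    . . . . . . . . .
    . . . . . . . . .
    . . . . . . . . .
    . . . . . . . . .
    . . . . . . . . .
    . . . . . . X . .
    . . . . . . . . .
    . . . . . X . . .
    . . . . . X . . .
    . . . . . . . . .
    . . . . . . . . .
    . . . . . . . . .
T2:
  2·area = 176
  edge (0, 16)→(4, 6): d=(4,-10) top-left  bias=+0
  edge (4, 6)→(18, 15): d=(14,9) right/bottom  bias=-1
  edge (18, 15)→(0, 16): d=(-18,1) right/bottom  bias=-1
    (2,3)@(5, 7): e=[14,5,157] → X
    (3,3)@(7, 7): e=[34,-13,155] → .
    (1,4)@(3, 9): e=[2,51,123] → X
    (3,4)@(7, 9): e=[42,15,119] → X
    (4,4)@(9, 9): e=[62,-3,117] → .
    (1,5)@(3, 11): e=[10,79,87] → X
    (4,5)@(9, 11): e=[70,25,81] → X
    (5,5)@(11, 11): e=[90,7,79] → X
    (6,5)@(13, 11): e=[110,-11,77] → .
    (1,6)@(3, 13): e=[18,107,51] → X
    (6,6)@(13, 13): e=[118,17,41] → X
    (7,6)@(15, 13): e=[138,-1,39] → .
  covered (24 px):
    . . . . . . . . .
    . . . . . . . . .
    . . . . . . . . .
    . . X . . . . . .
    . X X X . . . . .
    . X X X X X . . .
    . X X X X X X . .
    X X X X X X X X X
    . . . . . . . . .
    . . . . . . . . .
    . . . . . . . . .
    . . . . . . . . .
T3:
  2·area = 24  (B↔C swapped to make it positive)
  edge (2, 13)→(8, 16): d=(6,3) right/bottom  bias=-1
  edge (8, 16)→(12, 22): d=(4,6) right/bottom  bias=-1
  edge (12, 22)→(2, 13): d=(-10,-9) top-left  bias=+0
    (2,7)@(5, 15): e=[3,14,7] → X
    (3,7)@(7, 15): e=[-3,2,25] → .
    (2,8)@(5, 17): e=[15,22,-13] → .
    (3,8)@(7, 17): e=[9,10,5] → X
    (4,8)@(9, 17): e=[3,-2,23] → .
    (3,9)@(7, 19): e=[21,18,-15] → .
    (4,9)@(9, 19): e=[15,6,3] → X
    (5,9)@(11, 19): e=[9,-6,21] → .
    (4,10)@(9, 21): e=[27,14,-17] → .
    (5,10)@(11, 21): e=[21,2,1] → X
    (6,10)@(13, 21): e=[15,-10,19] → .
    (5,11)@(11, 23): e=[33,10,-19] → .
  covered (4 px):
    . . . . . . . . .
    . . . . . . . . .
    . . . . . . . . .
    . . . . . . . . .
    . . . . . . . . .
    . . . . . . . . .
    . . . . . . . . .
    . . X . . . . . .
    . . . X . . . . .
    . . . . X . . . .
    . . . . . X . . .
    . . . . . . . . .

Z-buffer (winner per pixel, '.' = empty):
  . . . . . . . . .
  . . . . . . . . .
  . . . . . . . . .
  . . 2 . . . . . .
  . 2 2 2 . . . . .
  . 2 2 2 2 2 1 . .
  . 2 2 2 2 2 2 . .
  2 2 2 2 2 1 2 2 2
  . . 0 3 . 1 . . .
  . . . . 3 . . . .
  . . . . . 3 . . .
  . . . . . . . . .

Result: 2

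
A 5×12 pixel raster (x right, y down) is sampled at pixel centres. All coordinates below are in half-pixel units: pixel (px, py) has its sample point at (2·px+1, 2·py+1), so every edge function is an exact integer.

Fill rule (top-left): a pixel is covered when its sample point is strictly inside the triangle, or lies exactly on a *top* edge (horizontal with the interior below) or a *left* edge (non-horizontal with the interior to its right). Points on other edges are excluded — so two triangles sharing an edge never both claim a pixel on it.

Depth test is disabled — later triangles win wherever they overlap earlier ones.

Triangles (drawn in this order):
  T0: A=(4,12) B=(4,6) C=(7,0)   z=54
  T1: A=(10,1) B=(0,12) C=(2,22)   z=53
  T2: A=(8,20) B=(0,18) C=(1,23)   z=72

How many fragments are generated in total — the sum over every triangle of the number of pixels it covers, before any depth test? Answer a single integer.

T0:
  2·area = 18
  edge (4, 12)→(4, 6): d=(0,-6) top-left  bias=+0
  edge (4, 6)→(7, 0): d=(3,-6) top-left  bias=+0
  edge (7, 0)→(4, 12): d=(-3,12) right/bottom  bias=-1
    (2,2)@(5, 5): e=[6,3,9] → █
    (3,2)@(7, 5): e=[18,15,-15] → ·
    (2,3)@(5, 7): e=[6,9,3] → █
    (3,3)@(7, 7): e=[18,21,-21] → ·
    (2,4)@(5, 9): e=[6,15,-3] → ·
  covered (2 px):
    · · · · ·
    · · · · ·
    · · █ · ·
    · · █ · ·
    · · · · ·
    · · · · ·
    · · · · ·
    · · · · ·
    · · · · ·
    · · · · ·
    · · · · ·
    · · · · ·
T1:
  2·area = 122  (B↔C swapped to make it positive)
  edge (10, 1)→(2, 22): d=(-8,21) right/bottom  bias=-1
  edge (2, 22)→(0, 12): d=(-2,-10) top-left  bias=+0
  edge (0, 12)→(10, 1): d=(10,-11) top-left  bias=+0
    (4,1)@(9, 3): e=[5,108,9] → █
    (3,2)@(7, 5): e=[31,84,7] → █
    (4,2)@(9, 5): e=[-11,104,29] → ·
    (2,3)@(5, 7): e=[57,60,5] → █
    (4,3)@(9, 7): e=[-27,100,49] → ·
    (1,4)@(3, 9): e=[83,36,3] → █
    (3,4)@(7, 9): e=[-1,76,47] → ·
    (0,5)@(1, 11): e=[109,12,1] → █
    (3,5)@(7, 11): e=[-17,72,67] → ·
    (0,6)@(1, 13): e=[93,8,21] → █
    (3,6)@(7, 13): e=[-33,68,87] → ·
    (0,7)@(1, 15): e=[77,4,41] → █
    (0,8)@(1, 17): e=[61,0,61] → █  [on edge]
  covered (17 px):
    · · · · ·
    · · · · █
    · · · █ ·
    · · █ █ ·
    · █ █ · ·
    █ █ █ · ·
    █ █ █ · ·
    █ █ · · ·
    █ █ · · ·
    · █ · · ·
    · · · · ·
    · · · · ·
T2:
  2·area = 38  (B↔C swapped to make it positive)
  edge (8, 20)→(1, 23): d=(-7,3) right/bottom  bias=-1
  edge (1, 23)→(0, 18): d=(-1,-5) top-left  bias=+0
  edge (0, 18)→(8, 20): d=(8,2) right/bottom  bias=-1
    (0,9)@(1, 19): e=[28,4,6] → █
    (1,9)@(3, 19): e=[22,14,2] → █
    (2,9)@(5, 19): e=[16,24,-2] → ·
    (0,10)@(1, 21): e=[14,2,22] → █
    (2,10)@(5, 21): e=[2,22,14] → █
    (3,10)@(7, 21): e=[-4,32,10] → ·
    (0,11)@(1, 23): e=[0,0,38] → ·  [on edge]
    (1,11)@(3, 23): e=[-6,10,34] → ·
    (2,11)@(5, 23): e=[-12,20,30] → ·
  covered (5 px):
    · · · · ·
    · · · · ·
    · · · · ·
    · · · · ·
    · · · · ·
    · · · · ·
    · · · · ·
    · · · · ·
    · · · · ·
    █ █ · · ·
    █ █ █ · ·
    · · · · ·

Result: 24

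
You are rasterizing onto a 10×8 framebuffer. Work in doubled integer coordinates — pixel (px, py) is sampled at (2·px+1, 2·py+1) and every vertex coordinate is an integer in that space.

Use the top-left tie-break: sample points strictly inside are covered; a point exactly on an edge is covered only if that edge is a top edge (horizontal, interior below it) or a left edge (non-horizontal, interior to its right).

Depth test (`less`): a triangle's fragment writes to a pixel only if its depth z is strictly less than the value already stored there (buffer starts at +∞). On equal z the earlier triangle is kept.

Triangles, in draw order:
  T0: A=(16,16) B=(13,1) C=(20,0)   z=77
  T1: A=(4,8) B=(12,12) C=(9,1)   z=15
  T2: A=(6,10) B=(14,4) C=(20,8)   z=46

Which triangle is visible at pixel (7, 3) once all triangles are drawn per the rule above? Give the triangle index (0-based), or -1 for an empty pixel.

T0:
  2·area = 108
  edge (16, 16)→(13, 1): d=(-3,-15) top-left  bias=+0
  edge (13, 1)→(20, 0): d=(7,-1) top-left  bias=+0
  edge (20, 0)→(16, 16): d=(-4,16) right/bottom  bias=-1
    (6,0)@(13, 1): e=[0,0,108] → █  [on edge]
    (7,0)@(15, 1): e=[30,2,76] → █
    (8,0)@(17, 1): e=[60,4,44] → █
    (9,0)@(19, 1): e=[90,6,12] → █
    (6,1)@(13, 3): e=[-6,14,100] → ·
    (7,1)@(15, 3): e=[24,16,68] → █
    (7,2)@(15, 5): e=[18,30,60] → █
    (9,2)@(19, 5): e=[78,34,-4] → ·
    (7,3)@(15, 7): e=[12,44,52] → █
    (9,3)@(19, 7): e=[72,48,-12] → ·
    (7,4)@(15, 9): e=[6,58,44] → █
    (9,4)@(19, 9): e=[66,62,-20] → ·
    (7,5)@(15, 11): e=[0,72,36] → █  [on edge]
  covered (15 px):
    · · · · · · █ █ █ █
    · · · · · · · █ █ █
    · · · · · · · █ █ ·
    · · · · · · · █ █ ·
    · · · · · · · █ █ ·
    · · · · · · · █ █ ·
    · · · · · · · · · ·
    · · · · · · · · · ·
T1:
  2·area = 76  (B↔C swapped to make it positive)
  edge (4, 8)→(9, 1): d=(5,-7) top-left  bias=+0
  edge (9, 1)→(12, 12): d=(3,11) right/bottom  bias=-1
  edge (12, 12)→(4, 8): d=(-8,-4) top-left  bias=+0
    (4,0)@(9, 1): e=[0,0,76] → ·  [on edge]
    (4,1)@(9, 3): e=[10,6,60] → █
    (5,1)@(11, 3): e=[24,-16,68] → ·
    (3,2)@(7, 5): e=[6,34,36] → █
    (5,2)@(11, 5): e=[34,-10,52] → ·
    (2,3)@(5, 7): e=[2,62,12] → █
    (5,3)@(11, 7): e=[44,-4,36] → ·
    (2,4)@(5, 9): e=[12,68,-4] → ·
    (3,4)@(7, 9): e=[26,46,4] → █
    (5,4)@(11, 9): e=[54,2,20] → █
    (6,4)@(13, 9): e=[68,-20,28] → ·
    (3,5)@(7, 11): e=[36,52,-12] → ·
  covered (10 px):
    · · · · · · · · · ·
    · · · · █ · · · · ·
    · · · █ █ · · · · ·
    · · █ █ █ · · · · ·
    · · · █ █ █ · · · ·
    · · · · · █ · · · ·
    · · · · · · · · · ·
    · · · · · · · · · ·
T2:
  2·area = 68
  edge (6, 10)→(14, 4): d=(8,-6) top-left  bias=+0
  edge (14, 4)→(20, 8): d=(6,4) right/bottom  bias=-1
  edge (20, 8)→(6, 10): d=(-14,2) right/bottom  bias=-1
    (6,2)@(13, 5): e=[2,10,56] → █
    (7,2)@(15, 5): e=[14,2,52] → █
    (8,2)@(17, 5): e=[26,-6,48] → ·
    (5,3)@(11, 7): e=[6,30,32] → █
    (8,3)@(17, 7): e=[42,6,20] → █
    (9,3)@(19, 7): e=[54,-2,16] → ·
    (4,4)@(9, 9): e=[10,50,8] → █
    (6,4)@(13, 9): e=[34,34,0] → ·  [on edge]
    (7,4)@(15, 9): e=[46,26,-4] → ·
    (8,4)@(17, 9): e=[58,18,-8] → ·
    (4,5)@(9, 11): e=[26,62,-20] → ·
    (5,5)@(11, 11): e=[38,54,-24] → ·
  covered (8 px):
    · · · · · · · · · ·
    · · · · · · · · · ·
    · · · · · · █ █ · ·
    · · · · · █ █ █ █ ·
    · · · · █ █ · · · ·
    · · · · · · · · · ·
    · · · · · · · · · ·
    · · · · · · · · · ·

Z-buffer (winner per pixel, '.' = empty):
  . . . . . . 0 0 0 0
  . . . . 1 . . 0 0 0
  . . . 1 1 . 2 2 0 .
  . . 1 1 1 2 2 2 2 .
  . . . 1 1 1 . 0 0 .
  . . . . . 1 . 0 0 .
  . . . . . . . . . .
  . . . . . . . . . .

Answer: 2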